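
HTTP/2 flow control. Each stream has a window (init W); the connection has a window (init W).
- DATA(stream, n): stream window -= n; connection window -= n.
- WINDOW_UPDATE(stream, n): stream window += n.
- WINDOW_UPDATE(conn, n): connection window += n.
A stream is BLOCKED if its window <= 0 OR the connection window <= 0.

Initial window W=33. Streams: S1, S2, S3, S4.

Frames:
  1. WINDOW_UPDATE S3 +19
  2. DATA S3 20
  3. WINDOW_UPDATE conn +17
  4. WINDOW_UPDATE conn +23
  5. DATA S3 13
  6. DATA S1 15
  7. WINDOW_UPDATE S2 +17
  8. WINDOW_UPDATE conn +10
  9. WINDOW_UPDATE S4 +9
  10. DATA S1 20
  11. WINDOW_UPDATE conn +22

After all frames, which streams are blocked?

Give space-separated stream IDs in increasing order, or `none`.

Answer: S1

Derivation:
Op 1: conn=33 S1=33 S2=33 S3=52 S4=33 blocked=[]
Op 2: conn=13 S1=33 S2=33 S3=32 S4=33 blocked=[]
Op 3: conn=30 S1=33 S2=33 S3=32 S4=33 blocked=[]
Op 4: conn=53 S1=33 S2=33 S3=32 S4=33 blocked=[]
Op 5: conn=40 S1=33 S2=33 S3=19 S4=33 blocked=[]
Op 6: conn=25 S1=18 S2=33 S3=19 S4=33 blocked=[]
Op 7: conn=25 S1=18 S2=50 S3=19 S4=33 blocked=[]
Op 8: conn=35 S1=18 S2=50 S3=19 S4=33 blocked=[]
Op 9: conn=35 S1=18 S2=50 S3=19 S4=42 blocked=[]
Op 10: conn=15 S1=-2 S2=50 S3=19 S4=42 blocked=[1]
Op 11: conn=37 S1=-2 S2=50 S3=19 S4=42 blocked=[1]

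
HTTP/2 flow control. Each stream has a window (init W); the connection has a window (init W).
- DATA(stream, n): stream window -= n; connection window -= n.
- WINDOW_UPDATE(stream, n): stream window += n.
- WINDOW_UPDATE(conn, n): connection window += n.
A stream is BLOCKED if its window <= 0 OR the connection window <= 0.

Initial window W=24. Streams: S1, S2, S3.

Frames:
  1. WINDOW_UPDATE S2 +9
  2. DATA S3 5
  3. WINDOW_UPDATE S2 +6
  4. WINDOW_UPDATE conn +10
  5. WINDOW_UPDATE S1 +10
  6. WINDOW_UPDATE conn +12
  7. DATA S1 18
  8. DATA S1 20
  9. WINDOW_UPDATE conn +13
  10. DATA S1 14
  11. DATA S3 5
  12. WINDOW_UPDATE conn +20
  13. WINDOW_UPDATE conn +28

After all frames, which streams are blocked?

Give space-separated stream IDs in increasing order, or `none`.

Op 1: conn=24 S1=24 S2=33 S3=24 blocked=[]
Op 2: conn=19 S1=24 S2=33 S3=19 blocked=[]
Op 3: conn=19 S1=24 S2=39 S3=19 blocked=[]
Op 4: conn=29 S1=24 S2=39 S3=19 blocked=[]
Op 5: conn=29 S1=34 S2=39 S3=19 blocked=[]
Op 6: conn=41 S1=34 S2=39 S3=19 blocked=[]
Op 7: conn=23 S1=16 S2=39 S3=19 blocked=[]
Op 8: conn=3 S1=-4 S2=39 S3=19 blocked=[1]
Op 9: conn=16 S1=-4 S2=39 S3=19 blocked=[1]
Op 10: conn=2 S1=-18 S2=39 S3=19 blocked=[1]
Op 11: conn=-3 S1=-18 S2=39 S3=14 blocked=[1, 2, 3]
Op 12: conn=17 S1=-18 S2=39 S3=14 blocked=[1]
Op 13: conn=45 S1=-18 S2=39 S3=14 blocked=[1]

Answer: S1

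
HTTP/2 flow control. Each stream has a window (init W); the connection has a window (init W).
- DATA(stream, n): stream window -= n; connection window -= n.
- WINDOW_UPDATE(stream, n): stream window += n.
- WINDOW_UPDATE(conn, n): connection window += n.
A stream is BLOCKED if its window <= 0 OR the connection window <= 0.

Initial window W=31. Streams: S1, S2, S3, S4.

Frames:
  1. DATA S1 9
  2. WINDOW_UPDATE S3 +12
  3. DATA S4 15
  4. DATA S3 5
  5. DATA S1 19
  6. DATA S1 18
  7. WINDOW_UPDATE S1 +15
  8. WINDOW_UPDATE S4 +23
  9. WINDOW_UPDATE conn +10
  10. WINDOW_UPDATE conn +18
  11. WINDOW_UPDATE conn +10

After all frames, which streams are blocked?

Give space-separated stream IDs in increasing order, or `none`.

Op 1: conn=22 S1=22 S2=31 S3=31 S4=31 blocked=[]
Op 2: conn=22 S1=22 S2=31 S3=43 S4=31 blocked=[]
Op 3: conn=7 S1=22 S2=31 S3=43 S4=16 blocked=[]
Op 4: conn=2 S1=22 S2=31 S3=38 S4=16 blocked=[]
Op 5: conn=-17 S1=3 S2=31 S3=38 S4=16 blocked=[1, 2, 3, 4]
Op 6: conn=-35 S1=-15 S2=31 S3=38 S4=16 blocked=[1, 2, 3, 4]
Op 7: conn=-35 S1=0 S2=31 S3=38 S4=16 blocked=[1, 2, 3, 4]
Op 8: conn=-35 S1=0 S2=31 S3=38 S4=39 blocked=[1, 2, 3, 4]
Op 9: conn=-25 S1=0 S2=31 S3=38 S4=39 blocked=[1, 2, 3, 4]
Op 10: conn=-7 S1=0 S2=31 S3=38 S4=39 blocked=[1, 2, 3, 4]
Op 11: conn=3 S1=0 S2=31 S3=38 S4=39 blocked=[1]

Answer: S1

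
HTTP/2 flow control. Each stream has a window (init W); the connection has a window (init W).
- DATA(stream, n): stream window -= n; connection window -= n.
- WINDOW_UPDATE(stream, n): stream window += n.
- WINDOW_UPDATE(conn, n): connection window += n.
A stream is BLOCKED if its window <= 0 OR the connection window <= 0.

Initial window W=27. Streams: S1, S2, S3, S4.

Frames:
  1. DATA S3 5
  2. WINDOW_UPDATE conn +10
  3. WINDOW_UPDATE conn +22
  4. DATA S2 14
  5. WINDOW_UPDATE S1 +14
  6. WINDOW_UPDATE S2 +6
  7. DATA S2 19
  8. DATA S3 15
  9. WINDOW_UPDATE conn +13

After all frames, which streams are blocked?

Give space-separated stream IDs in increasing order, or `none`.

Answer: S2

Derivation:
Op 1: conn=22 S1=27 S2=27 S3=22 S4=27 blocked=[]
Op 2: conn=32 S1=27 S2=27 S3=22 S4=27 blocked=[]
Op 3: conn=54 S1=27 S2=27 S3=22 S4=27 blocked=[]
Op 4: conn=40 S1=27 S2=13 S3=22 S4=27 blocked=[]
Op 5: conn=40 S1=41 S2=13 S3=22 S4=27 blocked=[]
Op 6: conn=40 S1=41 S2=19 S3=22 S4=27 blocked=[]
Op 7: conn=21 S1=41 S2=0 S3=22 S4=27 blocked=[2]
Op 8: conn=6 S1=41 S2=0 S3=7 S4=27 blocked=[2]
Op 9: conn=19 S1=41 S2=0 S3=7 S4=27 blocked=[2]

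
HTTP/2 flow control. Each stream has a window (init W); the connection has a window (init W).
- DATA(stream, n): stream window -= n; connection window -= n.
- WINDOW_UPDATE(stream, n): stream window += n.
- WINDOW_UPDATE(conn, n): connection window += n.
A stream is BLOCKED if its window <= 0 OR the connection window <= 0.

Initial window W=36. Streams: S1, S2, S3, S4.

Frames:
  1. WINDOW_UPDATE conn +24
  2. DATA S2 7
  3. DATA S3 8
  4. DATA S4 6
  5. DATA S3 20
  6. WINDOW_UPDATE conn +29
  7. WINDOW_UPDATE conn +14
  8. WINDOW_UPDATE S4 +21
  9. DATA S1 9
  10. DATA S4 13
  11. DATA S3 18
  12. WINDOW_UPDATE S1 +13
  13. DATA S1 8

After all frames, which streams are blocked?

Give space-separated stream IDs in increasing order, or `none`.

Op 1: conn=60 S1=36 S2=36 S3=36 S4=36 blocked=[]
Op 2: conn=53 S1=36 S2=29 S3=36 S4=36 blocked=[]
Op 3: conn=45 S1=36 S2=29 S3=28 S4=36 blocked=[]
Op 4: conn=39 S1=36 S2=29 S3=28 S4=30 blocked=[]
Op 5: conn=19 S1=36 S2=29 S3=8 S4=30 blocked=[]
Op 6: conn=48 S1=36 S2=29 S3=8 S4=30 blocked=[]
Op 7: conn=62 S1=36 S2=29 S3=8 S4=30 blocked=[]
Op 8: conn=62 S1=36 S2=29 S3=8 S4=51 blocked=[]
Op 9: conn=53 S1=27 S2=29 S3=8 S4=51 blocked=[]
Op 10: conn=40 S1=27 S2=29 S3=8 S4=38 blocked=[]
Op 11: conn=22 S1=27 S2=29 S3=-10 S4=38 blocked=[3]
Op 12: conn=22 S1=40 S2=29 S3=-10 S4=38 blocked=[3]
Op 13: conn=14 S1=32 S2=29 S3=-10 S4=38 blocked=[3]

Answer: S3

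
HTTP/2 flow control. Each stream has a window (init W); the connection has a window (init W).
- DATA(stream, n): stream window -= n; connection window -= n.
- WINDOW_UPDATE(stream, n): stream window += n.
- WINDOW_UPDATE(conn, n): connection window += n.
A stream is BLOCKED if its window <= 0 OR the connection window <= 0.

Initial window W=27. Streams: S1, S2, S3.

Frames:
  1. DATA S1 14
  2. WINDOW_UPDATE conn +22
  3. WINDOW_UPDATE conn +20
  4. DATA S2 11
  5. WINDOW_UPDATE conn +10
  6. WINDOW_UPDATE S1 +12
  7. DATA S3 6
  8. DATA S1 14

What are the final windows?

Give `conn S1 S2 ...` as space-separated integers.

Op 1: conn=13 S1=13 S2=27 S3=27 blocked=[]
Op 2: conn=35 S1=13 S2=27 S3=27 blocked=[]
Op 3: conn=55 S1=13 S2=27 S3=27 blocked=[]
Op 4: conn=44 S1=13 S2=16 S3=27 blocked=[]
Op 5: conn=54 S1=13 S2=16 S3=27 blocked=[]
Op 6: conn=54 S1=25 S2=16 S3=27 blocked=[]
Op 7: conn=48 S1=25 S2=16 S3=21 blocked=[]
Op 8: conn=34 S1=11 S2=16 S3=21 blocked=[]

Answer: 34 11 16 21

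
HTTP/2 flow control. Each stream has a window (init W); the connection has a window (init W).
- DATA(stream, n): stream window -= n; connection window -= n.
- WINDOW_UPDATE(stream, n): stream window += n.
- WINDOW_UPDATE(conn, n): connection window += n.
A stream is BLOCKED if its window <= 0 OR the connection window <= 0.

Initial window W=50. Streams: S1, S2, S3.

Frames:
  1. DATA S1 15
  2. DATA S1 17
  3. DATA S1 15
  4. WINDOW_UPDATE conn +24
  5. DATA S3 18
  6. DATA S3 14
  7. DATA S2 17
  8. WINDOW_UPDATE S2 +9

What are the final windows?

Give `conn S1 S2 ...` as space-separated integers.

Op 1: conn=35 S1=35 S2=50 S3=50 blocked=[]
Op 2: conn=18 S1=18 S2=50 S3=50 blocked=[]
Op 3: conn=3 S1=3 S2=50 S3=50 blocked=[]
Op 4: conn=27 S1=3 S2=50 S3=50 blocked=[]
Op 5: conn=9 S1=3 S2=50 S3=32 blocked=[]
Op 6: conn=-5 S1=3 S2=50 S3=18 blocked=[1, 2, 3]
Op 7: conn=-22 S1=3 S2=33 S3=18 blocked=[1, 2, 3]
Op 8: conn=-22 S1=3 S2=42 S3=18 blocked=[1, 2, 3]

Answer: -22 3 42 18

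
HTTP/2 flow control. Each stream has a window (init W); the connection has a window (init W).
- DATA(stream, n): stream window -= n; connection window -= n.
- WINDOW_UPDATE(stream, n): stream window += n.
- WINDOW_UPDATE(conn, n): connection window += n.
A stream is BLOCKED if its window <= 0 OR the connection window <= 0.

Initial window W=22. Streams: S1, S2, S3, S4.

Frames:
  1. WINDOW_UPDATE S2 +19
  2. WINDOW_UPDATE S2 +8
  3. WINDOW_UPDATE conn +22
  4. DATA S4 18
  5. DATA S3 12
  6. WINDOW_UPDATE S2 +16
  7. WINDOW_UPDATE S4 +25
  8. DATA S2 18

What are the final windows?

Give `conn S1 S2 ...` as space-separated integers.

Op 1: conn=22 S1=22 S2=41 S3=22 S4=22 blocked=[]
Op 2: conn=22 S1=22 S2=49 S3=22 S4=22 blocked=[]
Op 3: conn=44 S1=22 S2=49 S3=22 S4=22 blocked=[]
Op 4: conn=26 S1=22 S2=49 S3=22 S4=4 blocked=[]
Op 5: conn=14 S1=22 S2=49 S3=10 S4=4 blocked=[]
Op 6: conn=14 S1=22 S2=65 S3=10 S4=4 blocked=[]
Op 7: conn=14 S1=22 S2=65 S3=10 S4=29 blocked=[]
Op 8: conn=-4 S1=22 S2=47 S3=10 S4=29 blocked=[1, 2, 3, 4]

Answer: -4 22 47 10 29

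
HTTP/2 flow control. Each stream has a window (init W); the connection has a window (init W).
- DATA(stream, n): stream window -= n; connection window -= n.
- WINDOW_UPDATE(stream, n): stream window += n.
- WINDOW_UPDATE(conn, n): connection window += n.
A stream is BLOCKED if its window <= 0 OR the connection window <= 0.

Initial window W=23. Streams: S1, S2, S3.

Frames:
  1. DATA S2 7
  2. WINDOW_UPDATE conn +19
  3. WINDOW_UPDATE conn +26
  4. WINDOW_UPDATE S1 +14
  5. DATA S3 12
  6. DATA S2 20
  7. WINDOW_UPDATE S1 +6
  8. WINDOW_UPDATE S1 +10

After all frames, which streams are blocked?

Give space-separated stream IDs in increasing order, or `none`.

Op 1: conn=16 S1=23 S2=16 S3=23 blocked=[]
Op 2: conn=35 S1=23 S2=16 S3=23 blocked=[]
Op 3: conn=61 S1=23 S2=16 S3=23 blocked=[]
Op 4: conn=61 S1=37 S2=16 S3=23 blocked=[]
Op 5: conn=49 S1=37 S2=16 S3=11 blocked=[]
Op 6: conn=29 S1=37 S2=-4 S3=11 blocked=[2]
Op 7: conn=29 S1=43 S2=-4 S3=11 blocked=[2]
Op 8: conn=29 S1=53 S2=-4 S3=11 blocked=[2]

Answer: S2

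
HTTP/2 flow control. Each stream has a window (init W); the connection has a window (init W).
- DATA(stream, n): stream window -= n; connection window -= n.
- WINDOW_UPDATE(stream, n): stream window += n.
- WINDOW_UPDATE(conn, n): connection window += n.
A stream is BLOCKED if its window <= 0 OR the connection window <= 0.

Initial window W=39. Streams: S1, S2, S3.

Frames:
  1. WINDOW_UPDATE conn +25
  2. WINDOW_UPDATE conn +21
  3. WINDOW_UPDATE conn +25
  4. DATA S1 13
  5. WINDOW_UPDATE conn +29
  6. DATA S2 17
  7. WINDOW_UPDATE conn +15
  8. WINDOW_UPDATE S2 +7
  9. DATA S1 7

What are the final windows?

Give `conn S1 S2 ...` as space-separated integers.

Answer: 117 19 29 39

Derivation:
Op 1: conn=64 S1=39 S2=39 S3=39 blocked=[]
Op 2: conn=85 S1=39 S2=39 S3=39 blocked=[]
Op 3: conn=110 S1=39 S2=39 S3=39 blocked=[]
Op 4: conn=97 S1=26 S2=39 S3=39 blocked=[]
Op 5: conn=126 S1=26 S2=39 S3=39 blocked=[]
Op 6: conn=109 S1=26 S2=22 S3=39 blocked=[]
Op 7: conn=124 S1=26 S2=22 S3=39 blocked=[]
Op 8: conn=124 S1=26 S2=29 S3=39 blocked=[]
Op 9: conn=117 S1=19 S2=29 S3=39 blocked=[]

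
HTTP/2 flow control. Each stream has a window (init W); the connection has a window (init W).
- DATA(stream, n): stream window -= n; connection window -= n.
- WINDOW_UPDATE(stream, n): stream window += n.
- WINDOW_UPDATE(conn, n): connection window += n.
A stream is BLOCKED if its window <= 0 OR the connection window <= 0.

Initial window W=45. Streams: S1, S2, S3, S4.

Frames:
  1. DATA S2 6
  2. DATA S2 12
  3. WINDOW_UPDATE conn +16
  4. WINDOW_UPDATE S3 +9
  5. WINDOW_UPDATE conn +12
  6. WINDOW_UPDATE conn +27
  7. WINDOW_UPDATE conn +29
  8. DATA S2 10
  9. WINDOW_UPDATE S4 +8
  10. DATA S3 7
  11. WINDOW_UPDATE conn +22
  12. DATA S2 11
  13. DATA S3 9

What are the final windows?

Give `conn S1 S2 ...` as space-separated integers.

Answer: 96 45 6 38 53

Derivation:
Op 1: conn=39 S1=45 S2=39 S3=45 S4=45 blocked=[]
Op 2: conn=27 S1=45 S2=27 S3=45 S4=45 blocked=[]
Op 3: conn=43 S1=45 S2=27 S3=45 S4=45 blocked=[]
Op 4: conn=43 S1=45 S2=27 S3=54 S4=45 blocked=[]
Op 5: conn=55 S1=45 S2=27 S3=54 S4=45 blocked=[]
Op 6: conn=82 S1=45 S2=27 S3=54 S4=45 blocked=[]
Op 7: conn=111 S1=45 S2=27 S3=54 S4=45 blocked=[]
Op 8: conn=101 S1=45 S2=17 S3=54 S4=45 blocked=[]
Op 9: conn=101 S1=45 S2=17 S3=54 S4=53 blocked=[]
Op 10: conn=94 S1=45 S2=17 S3=47 S4=53 blocked=[]
Op 11: conn=116 S1=45 S2=17 S3=47 S4=53 blocked=[]
Op 12: conn=105 S1=45 S2=6 S3=47 S4=53 blocked=[]
Op 13: conn=96 S1=45 S2=6 S3=38 S4=53 blocked=[]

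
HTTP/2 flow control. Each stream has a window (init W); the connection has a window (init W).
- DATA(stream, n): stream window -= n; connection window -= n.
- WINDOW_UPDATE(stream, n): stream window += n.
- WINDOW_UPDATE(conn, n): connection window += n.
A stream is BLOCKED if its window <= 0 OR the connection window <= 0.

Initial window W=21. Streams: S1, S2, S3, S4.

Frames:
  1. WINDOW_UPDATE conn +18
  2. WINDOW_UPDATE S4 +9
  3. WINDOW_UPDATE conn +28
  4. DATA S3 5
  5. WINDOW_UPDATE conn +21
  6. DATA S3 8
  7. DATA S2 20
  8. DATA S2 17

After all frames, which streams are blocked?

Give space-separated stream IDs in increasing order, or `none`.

Op 1: conn=39 S1=21 S2=21 S3=21 S4=21 blocked=[]
Op 2: conn=39 S1=21 S2=21 S3=21 S4=30 blocked=[]
Op 3: conn=67 S1=21 S2=21 S3=21 S4=30 blocked=[]
Op 4: conn=62 S1=21 S2=21 S3=16 S4=30 blocked=[]
Op 5: conn=83 S1=21 S2=21 S3=16 S4=30 blocked=[]
Op 6: conn=75 S1=21 S2=21 S3=8 S4=30 blocked=[]
Op 7: conn=55 S1=21 S2=1 S3=8 S4=30 blocked=[]
Op 8: conn=38 S1=21 S2=-16 S3=8 S4=30 blocked=[2]

Answer: S2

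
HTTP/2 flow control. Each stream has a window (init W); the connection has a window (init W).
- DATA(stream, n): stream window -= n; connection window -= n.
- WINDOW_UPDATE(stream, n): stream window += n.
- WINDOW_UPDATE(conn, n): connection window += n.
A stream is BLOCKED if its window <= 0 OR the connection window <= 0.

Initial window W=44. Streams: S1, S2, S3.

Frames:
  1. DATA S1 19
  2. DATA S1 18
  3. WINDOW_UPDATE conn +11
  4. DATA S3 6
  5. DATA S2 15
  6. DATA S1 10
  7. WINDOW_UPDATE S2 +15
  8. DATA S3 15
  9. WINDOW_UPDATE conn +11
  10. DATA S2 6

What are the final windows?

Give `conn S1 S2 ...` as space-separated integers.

Answer: -23 -3 38 23

Derivation:
Op 1: conn=25 S1=25 S2=44 S3=44 blocked=[]
Op 2: conn=7 S1=7 S2=44 S3=44 blocked=[]
Op 3: conn=18 S1=7 S2=44 S3=44 blocked=[]
Op 4: conn=12 S1=7 S2=44 S3=38 blocked=[]
Op 5: conn=-3 S1=7 S2=29 S3=38 blocked=[1, 2, 3]
Op 6: conn=-13 S1=-3 S2=29 S3=38 blocked=[1, 2, 3]
Op 7: conn=-13 S1=-3 S2=44 S3=38 blocked=[1, 2, 3]
Op 8: conn=-28 S1=-3 S2=44 S3=23 blocked=[1, 2, 3]
Op 9: conn=-17 S1=-3 S2=44 S3=23 blocked=[1, 2, 3]
Op 10: conn=-23 S1=-3 S2=38 S3=23 blocked=[1, 2, 3]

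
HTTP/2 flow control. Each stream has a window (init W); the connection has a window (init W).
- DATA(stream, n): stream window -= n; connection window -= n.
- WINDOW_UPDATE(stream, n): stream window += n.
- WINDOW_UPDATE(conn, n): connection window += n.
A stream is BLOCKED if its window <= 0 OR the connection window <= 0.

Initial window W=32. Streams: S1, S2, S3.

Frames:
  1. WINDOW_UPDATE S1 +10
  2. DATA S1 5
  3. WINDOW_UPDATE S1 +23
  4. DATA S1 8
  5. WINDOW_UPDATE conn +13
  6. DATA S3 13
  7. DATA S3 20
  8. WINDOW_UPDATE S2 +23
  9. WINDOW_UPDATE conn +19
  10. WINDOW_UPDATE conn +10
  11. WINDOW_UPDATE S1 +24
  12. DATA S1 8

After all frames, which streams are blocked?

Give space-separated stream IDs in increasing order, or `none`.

Answer: S3

Derivation:
Op 1: conn=32 S1=42 S2=32 S3=32 blocked=[]
Op 2: conn=27 S1=37 S2=32 S3=32 blocked=[]
Op 3: conn=27 S1=60 S2=32 S3=32 blocked=[]
Op 4: conn=19 S1=52 S2=32 S3=32 blocked=[]
Op 5: conn=32 S1=52 S2=32 S3=32 blocked=[]
Op 6: conn=19 S1=52 S2=32 S3=19 blocked=[]
Op 7: conn=-1 S1=52 S2=32 S3=-1 blocked=[1, 2, 3]
Op 8: conn=-1 S1=52 S2=55 S3=-1 blocked=[1, 2, 3]
Op 9: conn=18 S1=52 S2=55 S3=-1 blocked=[3]
Op 10: conn=28 S1=52 S2=55 S3=-1 blocked=[3]
Op 11: conn=28 S1=76 S2=55 S3=-1 blocked=[3]
Op 12: conn=20 S1=68 S2=55 S3=-1 blocked=[3]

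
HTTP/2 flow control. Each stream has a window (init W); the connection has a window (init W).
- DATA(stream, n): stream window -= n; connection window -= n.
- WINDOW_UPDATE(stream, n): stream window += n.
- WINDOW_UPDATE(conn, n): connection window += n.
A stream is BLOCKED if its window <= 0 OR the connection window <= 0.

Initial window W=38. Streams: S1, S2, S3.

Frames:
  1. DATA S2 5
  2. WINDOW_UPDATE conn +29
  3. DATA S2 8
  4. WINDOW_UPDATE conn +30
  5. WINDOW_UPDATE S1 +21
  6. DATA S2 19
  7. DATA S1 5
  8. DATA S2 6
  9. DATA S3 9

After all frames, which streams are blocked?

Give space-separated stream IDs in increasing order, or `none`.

Answer: S2

Derivation:
Op 1: conn=33 S1=38 S2=33 S3=38 blocked=[]
Op 2: conn=62 S1=38 S2=33 S3=38 blocked=[]
Op 3: conn=54 S1=38 S2=25 S3=38 blocked=[]
Op 4: conn=84 S1=38 S2=25 S3=38 blocked=[]
Op 5: conn=84 S1=59 S2=25 S3=38 blocked=[]
Op 6: conn=65 S1=59 S2=6 S3=38 blocked=[]
Op 7: conn=60 S1=54 S2=6 S3=38 blocked=[]
Op 8: conn=54 S1=54 S2=0 S3=38 blocked=[2]
Op 9: conn=45 S1=54 S2=0 S3=29 blocked=[2]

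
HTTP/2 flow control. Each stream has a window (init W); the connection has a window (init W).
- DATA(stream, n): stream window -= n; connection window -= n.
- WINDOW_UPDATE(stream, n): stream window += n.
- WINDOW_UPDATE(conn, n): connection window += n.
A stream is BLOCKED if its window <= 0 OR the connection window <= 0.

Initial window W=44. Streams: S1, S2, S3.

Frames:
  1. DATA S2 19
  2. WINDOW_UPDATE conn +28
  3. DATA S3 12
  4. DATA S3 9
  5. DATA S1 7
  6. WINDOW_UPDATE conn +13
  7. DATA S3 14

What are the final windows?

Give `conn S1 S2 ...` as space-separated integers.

Answer: 24 37 25 9

Derivation:
Op 1: conn=25 S1=44 S2=25 S3=44 blocked=[]
Op 2: conn=53 S1=44 S2=25 S3=44 blocked=[]
Op 3: conn=41 S1=44 S2=25 S3=32 blocked=[]
Op 4: conn=32 S1=44 S2=25 S3=23 blocked=[]
Op 5: conn=25 S1=37 S2=25 S3=23 blocked=[]
Op 6: conn=38 S1=37 S2=25 S3=23 blocked=[]
Op 7: conn=24 S1=37 S2=25 S3=9 blocked=[]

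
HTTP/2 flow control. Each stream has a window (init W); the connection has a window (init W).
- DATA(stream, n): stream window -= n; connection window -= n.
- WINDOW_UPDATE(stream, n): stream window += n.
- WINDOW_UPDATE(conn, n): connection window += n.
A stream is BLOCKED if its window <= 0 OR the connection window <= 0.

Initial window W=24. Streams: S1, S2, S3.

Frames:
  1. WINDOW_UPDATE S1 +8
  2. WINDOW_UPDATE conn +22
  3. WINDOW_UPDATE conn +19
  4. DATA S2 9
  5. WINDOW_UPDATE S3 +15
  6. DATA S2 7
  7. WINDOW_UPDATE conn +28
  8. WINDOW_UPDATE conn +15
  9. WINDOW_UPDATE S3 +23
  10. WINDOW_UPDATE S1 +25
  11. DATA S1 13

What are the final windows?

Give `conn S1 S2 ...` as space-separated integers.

Op 1: conn=24 S1=32 S2=24 S3=24 blocked=[]
Op 2: conn=46 S1=32 S2=24 S3=24 blocked=[]
Op 3: conn=65 S1=32 S2=24 S3=24 blocked=[]
Op 4: conn=56 S1=32 S2=15 S3=24 blocked=[]
Op 5: conn=56 S1=32 S2=15 S3=39 blocked=[]
Op 6: conn=49 S1=32 S2=8 S3=39 blocked=[]
Op 7: conn=77 S1=32 S2=8 S3=39 blocked=[]
Op 8: conn=92 S1=32 S2=8 S3=39 blocked=[]
Op 9: conn=92 S1=32 S2=8 S3=62 blocked=[]
Op 10: conn=92 S1=57 S2=8 S3=62 blocked=[]
Op 11: conn=79 S1=44 S2=8 S3=62 blocked=[]

Answer: 79 44 8 62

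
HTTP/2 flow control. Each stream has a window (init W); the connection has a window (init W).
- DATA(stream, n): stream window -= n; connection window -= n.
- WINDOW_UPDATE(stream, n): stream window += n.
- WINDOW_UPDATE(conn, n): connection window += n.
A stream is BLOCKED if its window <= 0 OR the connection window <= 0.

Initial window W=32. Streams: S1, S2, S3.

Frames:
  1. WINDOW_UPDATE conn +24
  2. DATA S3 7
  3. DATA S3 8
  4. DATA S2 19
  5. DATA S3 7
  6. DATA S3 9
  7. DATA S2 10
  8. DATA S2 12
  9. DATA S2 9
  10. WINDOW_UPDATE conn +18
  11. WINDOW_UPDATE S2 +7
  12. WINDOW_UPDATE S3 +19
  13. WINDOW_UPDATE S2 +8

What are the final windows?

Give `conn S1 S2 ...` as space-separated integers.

Answer: -7 32 -3 20

Derivation:
Op 1: conn=56 S1=32 S2=32 S3=32 blocked=[]
Op 2: conn=49 S1=32 S2=32 S3=25 blocked=[]
Op 3: conn=41 S1=32 S2=32 S3=17 blocked=[]
Op 4: conn=22 S1=32 S2=13 S3=17 blocked=[]
Op 5: conn=15 S1=32 S2=13 S3=10 blocked=[]
Op 6: conn=6 S1=32 S2=13 S3=1 blocked=[]
Op 7: conn=-4 S1=32 S2=3 S3=1 blocked=[1, 2, 3]
Op 8: conn=-16 S1=32 S2=-9 S3=1 blocked=[1, 2, 3]
Op 9: conn=-25 S1=32 S2=-18 S3=1 blocked=[1, 2, 3]
Op 10: conn=-7 S1=32 S2=-18 S3=1 blocked=[1, 2, 3]
Op 11: conn=-7 S1=32 S2=-11 S3=1 blocked=[1, 2, 3]
Op 12: conn=-7 S1=32 S2=-11 S3=20 blocked=[1, 2, 3]
Op 13: conn=-7 S1=32 S2=-3 S3=20 blocked=[1, 2, 3]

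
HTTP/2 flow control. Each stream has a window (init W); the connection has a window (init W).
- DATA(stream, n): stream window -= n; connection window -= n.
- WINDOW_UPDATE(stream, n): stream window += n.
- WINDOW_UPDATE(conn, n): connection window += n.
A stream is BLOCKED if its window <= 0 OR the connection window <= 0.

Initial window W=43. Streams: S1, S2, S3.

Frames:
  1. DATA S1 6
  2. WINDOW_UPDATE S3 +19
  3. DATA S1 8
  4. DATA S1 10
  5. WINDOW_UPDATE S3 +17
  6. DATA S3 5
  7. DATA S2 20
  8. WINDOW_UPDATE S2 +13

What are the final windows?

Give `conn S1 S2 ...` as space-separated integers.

Answer: -6 19 36 74

Derivation:
Op 1: conn=37 S1=37 S2=43 S3=43 blocked=[]
Op 2: conn=37 S1=37 S2=43 S3=62 blocked=[]
Op 3: conn=29 S1=29 S2=43 S3=62 blocked=[]
Op 4: conn=19 S1=19 S2=43 S3=62 blocked=[]
Op 5: conn=19 S1=19 S2=43 S3=79 blocked=[]
Op 6: conn=14 S1=19 S2=43 S3=74 blocked=[]
Op 7: conn=-6 S1=19 S2=23 S3=74 blocked=[1, 2, 3]
Op 8: conn=-6 S1=19 S2=36 S3=74 blocked=[1, 2, 3]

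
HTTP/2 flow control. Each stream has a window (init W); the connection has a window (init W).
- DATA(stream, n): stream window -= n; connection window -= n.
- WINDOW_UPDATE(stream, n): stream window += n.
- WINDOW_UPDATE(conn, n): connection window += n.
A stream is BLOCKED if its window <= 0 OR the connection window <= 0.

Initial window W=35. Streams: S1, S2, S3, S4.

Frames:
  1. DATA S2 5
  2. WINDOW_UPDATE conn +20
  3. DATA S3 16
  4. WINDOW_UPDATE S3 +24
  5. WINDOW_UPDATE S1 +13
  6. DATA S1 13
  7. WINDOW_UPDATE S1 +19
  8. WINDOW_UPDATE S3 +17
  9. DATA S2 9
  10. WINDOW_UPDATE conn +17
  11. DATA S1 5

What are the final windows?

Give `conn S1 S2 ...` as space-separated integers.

Op 1: conn=30 S1=35 S2=30 S3=35 S4=35 blocked=[]
Op 2: conn=50 S1=35 S2=30 S3=35 S4=35 blocked=[]
Op 3: conn=34 S1=35 S2=30 S3=19 S4=35 blocked=[]
Op 4: conn=34 S1=35 S2=30 S3=43 S4=35 blocked=[]
Op 5: conn=34 S1=48 S2=30 S3=43 S4=35 blocked=[]
Op 6: conn=21 S1=35 S2=30 S3=43 S4=35 blocked=[]
Op 7: conn=21 S1=54 S2=30 S3=43 S4=35 blocked=[]
Op 8: conn=21 S1=54 S2=30 S3=60 S4=35 blocked=[]
Op 9: conn=12 S1=54 S2=21 S3=60 S4=35 blocked=[]
Op 10: conn=29 S1=54 S2=21 S3=60 S4=35 blocked=[]
Op 11: conn=24 S1=49 S2=21 S3=60 S4=35 blocked=[]

Answer: 24 49 21 60 35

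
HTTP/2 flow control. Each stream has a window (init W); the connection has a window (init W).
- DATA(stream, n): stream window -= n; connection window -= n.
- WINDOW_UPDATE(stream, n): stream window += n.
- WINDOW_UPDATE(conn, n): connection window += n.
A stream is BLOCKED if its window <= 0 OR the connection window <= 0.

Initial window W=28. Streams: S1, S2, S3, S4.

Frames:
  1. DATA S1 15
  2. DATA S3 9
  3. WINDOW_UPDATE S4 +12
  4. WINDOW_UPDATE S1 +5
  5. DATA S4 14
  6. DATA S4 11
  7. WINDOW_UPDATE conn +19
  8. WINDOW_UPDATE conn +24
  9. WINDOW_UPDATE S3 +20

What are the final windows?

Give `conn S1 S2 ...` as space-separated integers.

Answer: 22 18 28 39 15

Derivation:
Op 1: conn=13 S1=13 S2=28 S3=28 S4=28 blocked=[]
Op 2: conn=4 S1=13 S2=28 S3=19 S4=28 blocked=[]
Op 3: conn=4 S1=13 S2=28 S3=19 S4=40 blocked=[]
Op 4: conn=4 S1=18 S2=28 S3=19 S4=40 blocked=[]
Op 5: conn=-10 S1=18 S2=28 S3=19 S4=26 blocked=[1, 2, 3, 4]
Op 6: conn=-21 S1=18 S2=28 S3=19 S4=15 blocked=[1, 2, 3, 4]
Op 7: conn=-2 S1=18 S2=28 S3=19 S4=15 blocked=[1, 2, 3, 4]
Op 8: conn=22 S1=18 S2=28 S3=19 S4=15 blocked=[]
Op 9: conn=22 S1=18 S2=28 S3=39 S4=15 blocked=[]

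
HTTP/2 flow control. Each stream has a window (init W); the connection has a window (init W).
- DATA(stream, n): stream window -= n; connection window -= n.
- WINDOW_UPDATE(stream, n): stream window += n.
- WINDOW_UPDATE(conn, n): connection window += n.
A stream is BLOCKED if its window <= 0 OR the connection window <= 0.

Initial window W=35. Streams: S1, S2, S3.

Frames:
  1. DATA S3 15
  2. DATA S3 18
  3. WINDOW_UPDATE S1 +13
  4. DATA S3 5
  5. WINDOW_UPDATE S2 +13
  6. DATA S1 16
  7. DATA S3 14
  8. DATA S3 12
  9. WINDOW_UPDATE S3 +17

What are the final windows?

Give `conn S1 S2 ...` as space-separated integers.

Op 1: conn=20 S1=35 S2=35 S3=20 blocked=[]
Op 2: conn=2 S1=35 S2=35 S3=2 blocked=[]
Op 3: conn=2 S1=48 S2=35 S3=2 blocked=[]
Op 4: conn=-3 S1=48 S2=35 S3=-3 blocked=[1, 2, 3]
Op 5: conn=-3 S1=48 S2=48 S3=-3 blocked=[1, 2, 3]
Op 6: conn=-19 S1=32 S2=48 S3=-3 blocked=[1, 2, 3]
Op 7: conn=-33 S1=32 S2=48 S3=-17 blocked=[1, 2, 3]
Op 8: conn=-45 S1=32 S2=48 S3=-29 blocked=[1, 2, 3]
Op 9: conn=-45 S1=32 S2=48 S3=-12 blocked=[1, 2, 3]

Answer: -45 32 48 -12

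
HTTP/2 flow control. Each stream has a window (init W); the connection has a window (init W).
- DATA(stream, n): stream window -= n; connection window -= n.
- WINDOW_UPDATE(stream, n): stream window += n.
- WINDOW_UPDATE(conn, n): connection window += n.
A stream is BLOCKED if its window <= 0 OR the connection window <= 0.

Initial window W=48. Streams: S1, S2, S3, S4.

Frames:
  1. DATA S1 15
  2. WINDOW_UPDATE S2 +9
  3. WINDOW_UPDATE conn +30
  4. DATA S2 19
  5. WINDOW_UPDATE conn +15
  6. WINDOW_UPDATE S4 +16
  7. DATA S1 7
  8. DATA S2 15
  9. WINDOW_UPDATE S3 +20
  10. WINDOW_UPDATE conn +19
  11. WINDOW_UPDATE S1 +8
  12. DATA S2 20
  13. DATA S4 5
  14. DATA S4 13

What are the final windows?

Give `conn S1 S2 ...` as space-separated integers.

Answer: 18 34 3 68 46

Derivation:
Op 1: conn=33 S1=33 S2=48 S3=48 S4=48 blocked=[]
Op 2: conn=33 S1=33 S2=57 S3=48 S4=48 blocked=[]
Op 3: conn=63 S1=33 S2=57 S3=48 S4=48 blocked=[]
Op 4: conn=44 S1=33 S2=38 S3=48 S4=48 blocked=[]
Op 5: conn=59 S1=33 S2=38 S3=48 S4=48 blocked=[]
Op 6: conn=59 S1=33 S2=38 S3=48 S4=64 blocked=[]
Op 7: conn=52 S1=26 S2=38 S3=48 S4=64 blocked=[]
Op 8: conn=37 S1=26 S2=23 S3=48 S4=64 blocked=[]
Op 9: conn=37 S1=26 S2=23 S3=68 S4=64 blocked=[]
Op 10: conn=56 S1=26 S2=23 S3=68 S4=64 blocked=[]
Op 11: conn=56 S1=34 S2=23 S3=68 S4=64 blocked=[]
Op 12: conn=36 S1=34 S2=3 S3=68 S4=64 blocked=[]
Op 13: conn=31 S1=34 S2=3 S3=68 S4=59 blocked=[]
Op 14: conn=18 S1=34 S2=3 S3=68 S4=46 blocked=[]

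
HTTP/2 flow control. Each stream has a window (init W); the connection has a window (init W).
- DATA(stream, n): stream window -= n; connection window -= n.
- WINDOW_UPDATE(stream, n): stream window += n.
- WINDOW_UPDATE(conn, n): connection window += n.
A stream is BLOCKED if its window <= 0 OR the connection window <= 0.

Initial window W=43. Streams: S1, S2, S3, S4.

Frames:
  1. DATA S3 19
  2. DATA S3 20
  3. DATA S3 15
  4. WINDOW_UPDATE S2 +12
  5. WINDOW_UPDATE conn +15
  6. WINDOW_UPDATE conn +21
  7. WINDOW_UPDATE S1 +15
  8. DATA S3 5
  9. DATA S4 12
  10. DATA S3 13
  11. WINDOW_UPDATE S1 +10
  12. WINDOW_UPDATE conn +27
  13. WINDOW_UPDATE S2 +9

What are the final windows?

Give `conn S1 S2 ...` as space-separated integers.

Op 1: conn=24 S1=43 S2=43 S3=24 S4=43 blocked=[]
Op 2: conn=4 S1=43 S2=43 S3=4 S4=43 blocked=[]
Op 3: conn=-11 S1=43 S2=43 S3=-11 S4=43 blocked=[1, 2, 3, 4]
Op 4: conn=-11 S1=43 S2=55 S3=-11 S4=43 blocked=[1, 2, 3, 4]
Op 5: conn=4 S1=43 S2=55 S3=-11 S4=43 blocked=[3]
Op 6: conn=25 S1=43 S2=55 S3=-11 S4=43 blocked=[3]
Op 7: conn=25 S1=58 S2=55 S3=-11 S4=43 blocked=[3]
Op 8: conn=20 S1=58 S2=55 S3=-16 S4=43 blocked=[3]
Op 9: conn=8 S1=58 S2=55 S3=-16 S4=31 blocked=[3]
Op 10: conn=-5 S1=58 S2=55 S3=-29 S4=31 blocked=[1, 2, 3, 4]
Op 11: conn=-5 S1=68 S2=55 S3=-29 S4=31 blocked=[1, 2, 3, 4]
Op 12: conn=22 S1=68 S2=55 S3=-29 S4=31 blocked=[3]
Op 13: conn=22 S1=68 S2=64 S3=-29 S4=31 blocked=[3]

Answer: 22 68 64 -29 31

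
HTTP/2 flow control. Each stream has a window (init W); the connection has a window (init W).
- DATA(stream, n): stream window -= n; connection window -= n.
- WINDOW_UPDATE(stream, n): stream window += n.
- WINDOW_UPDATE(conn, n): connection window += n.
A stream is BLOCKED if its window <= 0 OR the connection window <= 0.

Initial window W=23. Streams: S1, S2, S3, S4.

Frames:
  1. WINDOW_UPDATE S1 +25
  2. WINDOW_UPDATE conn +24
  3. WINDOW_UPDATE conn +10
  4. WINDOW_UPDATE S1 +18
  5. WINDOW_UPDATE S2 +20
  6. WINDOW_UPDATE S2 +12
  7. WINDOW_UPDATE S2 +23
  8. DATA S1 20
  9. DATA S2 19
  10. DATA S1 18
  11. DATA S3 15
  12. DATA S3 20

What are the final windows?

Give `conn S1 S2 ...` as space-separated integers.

Answer: -35 28 59 -12 23

Derivation:
Op 1: conn=23 S1=48 S2=23 S3=23 S4=23 blocked=[]
Op 2: conn=47 S1=48 S2=23 S3=23 S4=23 blocked=[]
Op 3: conn=57 S1=48 S2=23 S3=23 S4=23 blocked=[]
Op 4: conn=57 S1=66 S2=23 S3=23 S4=23 blocked=[]
Op 5: conn=57 S1=66 S2=43 S3=23 S4=23 blocked=[]
Op 6: conn=57 S1=66 S2=55 S3=23 S4=23 blocked=[]
Op 7: conn=57 S1=66 S2=78 S3=23 S4=23 blocked=[]
Op 8: conn=37 S1=46 S2=78 S3=23 S4=23 blocked=[]
Op 9: conn=18 S1=46 S2=59 S3=23 S4=23 blocked=[]
Op 10: conn=0 S1=28 S2=59 S3=23 S4=23 blocked=[1, 2, 3, 4]
Op 11: conn=-15 S1=28 S2=59 S3=8 S4=23 blocked=[1, 2, 3, 4]
Op 12: conn=-35 S1=28 S2=59 S3=-12 S4=23 blocked=[1, 2, 3, 4]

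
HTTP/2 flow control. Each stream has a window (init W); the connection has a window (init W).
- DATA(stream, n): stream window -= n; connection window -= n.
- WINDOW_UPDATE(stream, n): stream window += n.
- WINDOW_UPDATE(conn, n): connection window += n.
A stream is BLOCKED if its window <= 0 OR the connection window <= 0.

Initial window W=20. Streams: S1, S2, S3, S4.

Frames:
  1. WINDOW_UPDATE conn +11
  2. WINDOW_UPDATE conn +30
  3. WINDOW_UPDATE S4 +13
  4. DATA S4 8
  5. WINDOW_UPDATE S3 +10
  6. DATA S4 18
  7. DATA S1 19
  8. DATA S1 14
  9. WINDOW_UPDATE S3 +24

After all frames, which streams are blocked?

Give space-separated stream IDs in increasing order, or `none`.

Op 1: conn=31 S1=20 S2=20 S3=20 S4=20 blocked=[]
Op 2: conn=61 S1=20 S2=20 S3=20 S4=20 blocked=[]
Op 3: conn=61 S1=20 S2=20 S3=20 S4=33 blocked=[]
Op 4: conn=53 S1=20 S2=20 S3=20 S4=25 blocked=[]
Op 5: conn=53 S1=20 S2=20 S3=30 S4=25 blocked=[]
Op 6: conn=35 S1=20 S2=20 S3=30 S4=7 blocked=[]
Op 7: conn=16 S1=1 S2=20 S3=30 S4=7 blocked=[]
Op 8: conn=2 S1=-13 S2=20 S3=30 S4=7 blocked=[1]
Op 9: conn=2 S1=-13 S2=20 S3=54 S4=7 blocked=[1]

Answer: S1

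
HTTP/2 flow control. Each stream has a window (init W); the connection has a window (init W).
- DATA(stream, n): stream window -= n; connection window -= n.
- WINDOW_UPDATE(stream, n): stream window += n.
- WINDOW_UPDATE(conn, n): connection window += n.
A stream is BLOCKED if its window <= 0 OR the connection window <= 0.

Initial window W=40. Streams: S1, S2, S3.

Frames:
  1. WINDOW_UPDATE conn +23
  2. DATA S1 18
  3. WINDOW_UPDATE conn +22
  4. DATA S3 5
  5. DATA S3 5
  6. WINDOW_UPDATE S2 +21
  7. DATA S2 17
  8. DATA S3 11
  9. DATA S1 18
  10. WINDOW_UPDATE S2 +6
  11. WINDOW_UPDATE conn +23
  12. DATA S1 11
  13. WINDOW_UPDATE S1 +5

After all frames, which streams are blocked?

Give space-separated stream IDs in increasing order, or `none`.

Answer: S1

Derivation:
Op 1: conn=63 S1=40 S2=40 S3=40 blocked=[]
Op 2: conn=45 S1=22 S2=40 S3=40 blocked=[]
Op 3: conn=67 S1=22 S2=40 S3=40 blocked=[]
Op 4: conn=62 S1=22 S2=40 S3=35 blocked=[]
Op 5: conn=57 S1=22 S2=40 S3=30 blocked=[]
Op 6: conn=57 S1=22 S2=61 S3=30 blocked=[]
Op 7: conn=40 S1=22 S2=44 S3=30 blocked=[]
Op 8: conn=29 S1=22 S2=44 S3=19 blocked=[]
Op 9: conn=11 S1=4 S2=44 S3=19 blocked=[]
Op 10: conn=11 S1=4 S2=50 S3=19 blocked=[]
Op 11: conn=34 S1=4 S2=50 S3=19 blocked=[]
Op 12: conn=23 S1=-7 S2=50 S3=19 blocked=[1]
Op 13: conn=23 S1=-2 S2=50 S3=19 blocked=[1]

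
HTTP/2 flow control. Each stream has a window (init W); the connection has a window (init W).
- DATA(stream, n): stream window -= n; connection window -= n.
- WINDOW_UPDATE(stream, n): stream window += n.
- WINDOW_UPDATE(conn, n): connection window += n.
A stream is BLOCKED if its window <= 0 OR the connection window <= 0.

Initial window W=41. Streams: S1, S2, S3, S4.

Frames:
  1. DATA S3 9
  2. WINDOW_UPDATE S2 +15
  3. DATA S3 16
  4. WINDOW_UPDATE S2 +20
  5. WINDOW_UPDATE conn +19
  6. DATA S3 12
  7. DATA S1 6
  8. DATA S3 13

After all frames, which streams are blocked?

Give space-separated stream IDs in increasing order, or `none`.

Op 1: conn=32 S1=41 S2=41 S3=32 S4=41 blocked=[]
Op 2: conn=32 S1=41 S2=56 S3=32 S4=41 blocked=[]
Op 3: conn=16 S1=41 S2=56 S3=16 S4=41 blocked=[]
Op 4: conn=16 S1=41 S2=76 S3=16 S4=41 blocked=[]
Op 5: conn=35 S1=41 S2=76 S3=16 S4=41 blocked=[]
Op 6: conn=23 S1=41 S2=76 S3=4 S4=41 blocked=[]
Op 7: conn=17 S1=35 S2=76 S3=4 S4=41 blocked=[]
Op 8: conn=4 S1=35 S2=76 S3=-9 S4=41 blocked=[3]

Answer: S3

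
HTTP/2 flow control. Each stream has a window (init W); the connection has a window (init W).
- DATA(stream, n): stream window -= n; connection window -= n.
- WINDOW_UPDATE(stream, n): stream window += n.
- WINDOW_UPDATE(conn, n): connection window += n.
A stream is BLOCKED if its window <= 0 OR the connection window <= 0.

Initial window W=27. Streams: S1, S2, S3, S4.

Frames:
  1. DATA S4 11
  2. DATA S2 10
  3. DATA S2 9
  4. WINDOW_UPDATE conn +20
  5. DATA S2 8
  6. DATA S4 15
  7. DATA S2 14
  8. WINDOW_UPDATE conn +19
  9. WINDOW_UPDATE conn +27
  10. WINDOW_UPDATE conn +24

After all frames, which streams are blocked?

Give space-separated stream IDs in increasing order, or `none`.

Op 1: conn=16 S1=27 S2=27 S3=27 S4=16 blocked=[]
Op 2: conn=6 S1=27 S2=17 S3=27 S4=16 blocked=[]
Op 3: conn=-3 S1=27 S2=8 S3=27 S4=16 blocked=[1, 2, 3, 4]
Op 4: conn=17 S1=27 S2=8 S3=27 S4=16 blocked=[]
Op 5: conn=9 S1=27 S2=0 S3=27 S4=16 blocked=[2]
Op 6: conn=-6 S1=27 S2=0 S3=27 S4=1 blocked=[1, 2, 3, 4]
Op 7: conn=-20 S1=27 S2=-14 S3=27 S4=1 blocked=[1, 2, 3, 4]
Op 8: conn=-1 S1=27 S2=-14 S3=27 S4=1 blocked=[1, 2, 3, 4]
Op 9: conn=26 S1=27 S2=-14 S3=27 S4=1 blocked=[2]
Op 10: conn=50 S1=27 S2=-14 S3=27 S4=1 blocked=[2]

Answer: S2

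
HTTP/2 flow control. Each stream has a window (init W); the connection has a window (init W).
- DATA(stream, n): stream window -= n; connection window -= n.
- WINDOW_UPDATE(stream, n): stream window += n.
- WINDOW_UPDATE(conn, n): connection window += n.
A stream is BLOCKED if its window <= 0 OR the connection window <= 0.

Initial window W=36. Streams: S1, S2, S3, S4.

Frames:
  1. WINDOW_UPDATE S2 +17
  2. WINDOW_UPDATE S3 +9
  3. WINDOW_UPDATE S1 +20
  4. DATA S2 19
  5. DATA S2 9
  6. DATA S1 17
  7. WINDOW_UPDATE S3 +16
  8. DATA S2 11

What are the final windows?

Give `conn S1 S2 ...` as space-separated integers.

Op 1: conn=36 S1=36 S2=53 S3=36 S4=36 blocked=[]
Op 2: conn=36 S1=36 S2=53 S3=45 S4=36 blocked=[]
Op 3: conn=36 S1=56 S2=53 S3=45 S4=36 blocked=[]
Op 4: conn=17 S1=56 S2=34 S3=45 S4=36 blocked=[]
Op 5: conn=8 S1=56 S2=25 S3=45 S4=36 blocked=[]
Op 6: conn=-9 S1=39 S2=25 S3=45 S4=36 blocked=[1, 2, 3, 4]
Op 7: conn=-9 S1=39 S2=25 S3=61 S4=36 blocked=[1, 2, 3, 4]
Op 8: conn=-20 S1=39 S2=14 S3=61 S4=36 blocked=[1, 2, 3, 4]

Answer: -20 39 14 61 36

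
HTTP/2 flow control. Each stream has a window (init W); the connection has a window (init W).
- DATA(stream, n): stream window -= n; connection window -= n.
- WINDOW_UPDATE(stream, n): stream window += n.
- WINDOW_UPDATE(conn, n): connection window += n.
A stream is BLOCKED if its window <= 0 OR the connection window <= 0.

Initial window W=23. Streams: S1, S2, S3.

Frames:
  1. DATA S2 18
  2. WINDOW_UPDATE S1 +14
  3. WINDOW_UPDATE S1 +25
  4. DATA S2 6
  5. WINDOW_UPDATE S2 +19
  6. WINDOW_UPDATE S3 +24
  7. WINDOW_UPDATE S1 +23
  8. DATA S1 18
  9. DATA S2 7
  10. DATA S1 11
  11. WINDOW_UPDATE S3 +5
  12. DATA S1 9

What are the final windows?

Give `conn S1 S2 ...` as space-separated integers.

Op 1: conn=5 S1=23 S2=5 S3=23 blocked=[]
Op 2: conn=5 S1=37 S2=5 S3=23 blocked=[]
Op 3: conn=5 S1=62 S2=5 S3=23 blocked=[]
Op 4: conn=-1 S1=62 S2=-1 S3=23 blocked=[1, 2, 3]
Op 5: conn=-1 S1=62 S2=18 S3=23 blocked=[1, 2, 3]
Op 6: conn=-1 S1=62 S2=18 S3=47 blocked=[1, 2, 3]
Op 7: conn=-1 S1=85 S2=18 S3=47 blocked=[1, 2, 3]
Op 8: conn=-19 S1=67 S2=18 S3=47 blocked=[1, 2, 3]
Op 9: conn=-26 S1=67 S2=11 S3=47 blocked=[1, 2, 3]
Op 10: conn=-37 S1=56 S2=11 S3=47 blocked=[1, 2, 3]
Op 11: conn=-37 S1=56 S2=11 S3=52 blocked=[1, 2, 3]
Op 12: conn=-46 S1=47 S2=11 S3=52 blocked=[1, 2, 3]

Answer: -46 47 11 52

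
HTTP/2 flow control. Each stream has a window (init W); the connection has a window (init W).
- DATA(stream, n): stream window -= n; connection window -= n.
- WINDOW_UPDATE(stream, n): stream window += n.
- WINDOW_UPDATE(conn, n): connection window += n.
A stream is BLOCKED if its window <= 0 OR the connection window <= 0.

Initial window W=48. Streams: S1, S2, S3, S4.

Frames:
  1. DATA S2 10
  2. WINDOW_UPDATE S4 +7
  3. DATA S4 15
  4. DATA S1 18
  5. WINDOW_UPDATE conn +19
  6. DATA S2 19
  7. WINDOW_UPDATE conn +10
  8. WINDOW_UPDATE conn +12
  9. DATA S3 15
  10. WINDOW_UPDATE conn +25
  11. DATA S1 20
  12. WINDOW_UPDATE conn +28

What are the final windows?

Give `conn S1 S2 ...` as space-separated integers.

Answer: 45 10 19 33 40

Derivation:
Op 1: conn=38 S1=48 S2=38 S3=48 S4=48 blocked=[]
Op 2: conn=38 S1=48 S2=38 S3=48 S4=55 blocked=[]
Op 3: conn=23 S1=48 S2=38 S3=48 S4=40 blocked=[]
Op 4: conn=5 S1=30 S2=38 S3=48 S4=40 blocked=[]
Op 5: conn=24 S1=30 S2=38 S3=48 S4=40 blocked=[]
Op 6: conn=5 S1=30 S2=19 S3=48 S4=40 blocked=[]
Op 7: conn=15 S1=30 S2=19 S3=48 S4=40 blocked=[]
Op 8: conn=27 S1=30 S2=19 S3=48 S4=40 blocked=[]
Op 9: conn=12 S1=30 S2=19 S3=33 S4=40 blocked=[]
Op 10: conn=37 S1=30 S2=19 S3=33 S4=40 blocked=[]
Op 11: conn=17 S1=10 S2=19 S3=33 S4=40 blocked=[]
Op 12: conn=45 S1=10 S2=19 S3=33 S4=40 blocked=[]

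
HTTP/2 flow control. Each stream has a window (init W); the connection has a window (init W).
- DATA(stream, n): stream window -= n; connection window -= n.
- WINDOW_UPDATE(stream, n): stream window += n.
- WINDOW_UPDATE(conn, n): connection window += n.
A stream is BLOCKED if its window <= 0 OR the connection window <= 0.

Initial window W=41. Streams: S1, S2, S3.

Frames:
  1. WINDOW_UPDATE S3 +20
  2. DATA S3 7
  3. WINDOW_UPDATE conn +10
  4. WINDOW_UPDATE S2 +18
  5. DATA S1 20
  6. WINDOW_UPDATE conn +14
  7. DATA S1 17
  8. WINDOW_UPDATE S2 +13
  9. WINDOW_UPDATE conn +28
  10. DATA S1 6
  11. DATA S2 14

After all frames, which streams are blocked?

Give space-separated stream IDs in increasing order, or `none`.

Answer: S1

Derivation:
Op 1: conn=41 S1=41 S2=41 S3=61 blocked=[]
Op 2: conn=34 S1=41 S2=41 S3=54 blocked=[]
Op 3: conn=44 S1=41 S2=41 S3=54 blocked=[]
Op 4: conn=44 S1=41 S2=59 S3=54 blocked=[]
Op 5: conn=24 S1=21 S2=59 S3=54 blocked=[]
Op 6: conn=38 S1=21 S2=59 S3=54 blocked=[]
Op 7: conn=21 S1=4 S2=59 S3=54 blocked=[]
Op 8: conn=21 S1=4 S2=72 S3=54 blocked=[]
Op 9: conn=49 S1=4 S2=72 S3=54 blocked=[]
Op 10: conn=43 S1=-2 S2=72 S3=54 blocked=[1]
Op 11: conn=29 S1=-2 S2=58 S3=54 blocked=[1]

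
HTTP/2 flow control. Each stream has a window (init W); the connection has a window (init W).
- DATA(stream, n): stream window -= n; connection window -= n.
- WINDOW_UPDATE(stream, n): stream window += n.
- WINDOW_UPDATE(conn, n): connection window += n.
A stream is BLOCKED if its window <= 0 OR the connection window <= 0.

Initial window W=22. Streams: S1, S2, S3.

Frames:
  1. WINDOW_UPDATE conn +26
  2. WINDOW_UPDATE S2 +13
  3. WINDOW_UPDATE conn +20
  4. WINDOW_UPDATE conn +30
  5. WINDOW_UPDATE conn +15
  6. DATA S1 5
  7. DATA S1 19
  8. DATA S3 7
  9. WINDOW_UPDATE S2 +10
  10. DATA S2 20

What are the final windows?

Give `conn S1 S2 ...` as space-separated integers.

Op 1: conn=48 S1=22 S2=22 S3=22 blocked=[]
Op 2: conn=48 S1=22 S2=35 S3=22 blocked=[]
Op 3: conn=68 S1=22 S2=35 S3=22 blocked=[]
Op 4: conn=98 S1=22 S2=35 S3=22 blocked=[]
Op 5: conn=113 S1=22 S2=35 S3=22 blocked=[]
Op 6: conn=108 S1=17 S2=35 S3=22 blocked=[]
Op 7: conn=89 S1=-2 S2=35 S3=22 blocked=[1]
Op 8: conn=82 S1=-2 S2=35 S3=15 blocked=[1]
Op 9: conn=82 S1=-2 S2=45 S3=15 blocked=[1]
Op 10: conn=62 S1=-2 S2=25 S3=15 blocked=[1]

Answer: 62 -2 25 15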